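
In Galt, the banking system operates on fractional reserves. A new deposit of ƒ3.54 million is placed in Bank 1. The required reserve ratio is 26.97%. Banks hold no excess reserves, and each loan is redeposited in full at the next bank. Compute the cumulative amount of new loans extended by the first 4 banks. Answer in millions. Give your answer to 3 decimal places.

ƒ6.859 million

Bank i lends (1 − rr)^i of the original deposit: Bank 1 lends 3.54·0.7303 ≈ 2.5853, Bank 2 lends 3.54·0.7303² ≈ 1.8880, and so on.
Summing a geometric series: total = 3.54·[0.7303·(1 − 0.7303^4) / (1 − 0.7303)] ≈ 6.8590 million.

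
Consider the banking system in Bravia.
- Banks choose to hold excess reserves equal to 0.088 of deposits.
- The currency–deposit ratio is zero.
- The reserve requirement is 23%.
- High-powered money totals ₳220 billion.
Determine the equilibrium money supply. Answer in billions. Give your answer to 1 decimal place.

₳691.8 billion

The money multiplier is m = 1 / (rr + e) = 1 / (0.23 + 0.088) ≈ 3.14465.
So M = m × MB = 3.14465 × 220 = 691.823 billion.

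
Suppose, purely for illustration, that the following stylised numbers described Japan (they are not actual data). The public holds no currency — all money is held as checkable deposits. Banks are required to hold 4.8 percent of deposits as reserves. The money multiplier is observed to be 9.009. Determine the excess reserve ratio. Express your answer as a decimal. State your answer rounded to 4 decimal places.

Using m = 9.009. Since m = (1 + c)/(c + rr + e), the denominator satisfies c + rr + e = (1 + c)/m = (1 + 0) / 9.009 ≈ 0.111000.
With c = 0 and rr = 0.048, the excess reserve ratio is 0.111000 − 0 − 0.048 = 0.063.

0.0630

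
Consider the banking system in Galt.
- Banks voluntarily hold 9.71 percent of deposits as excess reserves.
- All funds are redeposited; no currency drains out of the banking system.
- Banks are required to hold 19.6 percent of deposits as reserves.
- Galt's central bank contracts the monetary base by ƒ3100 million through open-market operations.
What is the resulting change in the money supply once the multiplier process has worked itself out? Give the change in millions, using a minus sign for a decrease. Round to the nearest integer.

The money multiplier is m = 1 / (rr + e) = 1 / (0.196 + 0.0971) ≈ 3.41180.
The sale removes 3100 million of base, so ΔM = m × ΔMB = 3.41180 × (−3100) = -10576.58 million.

-10577 million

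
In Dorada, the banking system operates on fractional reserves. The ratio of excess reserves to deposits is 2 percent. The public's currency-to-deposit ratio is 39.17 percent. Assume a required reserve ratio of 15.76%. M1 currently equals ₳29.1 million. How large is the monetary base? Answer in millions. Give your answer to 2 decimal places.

₳11.90 million

The money multiplier is m = (1 + c) / (rr + e + c) = (1 + 0.3917) / (0.1576 + 0.02 + 0.3917) ≈ 2.44458.
MB = M / m = 29.1 / 2.44458 ≈ 11.9039 million.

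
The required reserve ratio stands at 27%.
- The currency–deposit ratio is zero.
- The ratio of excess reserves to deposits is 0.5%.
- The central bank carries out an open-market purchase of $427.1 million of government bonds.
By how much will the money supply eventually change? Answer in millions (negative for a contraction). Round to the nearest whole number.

The money multiplier is m = 1 / (rr + e) = 1 / (0.27 + 0.005) ≈ 3.6364.
The purchase adds 427.1 million of base, so ΔM = m × ΔMB = 3.6364 × (+427.1) ≈ 1553.1064 million.

$1553 million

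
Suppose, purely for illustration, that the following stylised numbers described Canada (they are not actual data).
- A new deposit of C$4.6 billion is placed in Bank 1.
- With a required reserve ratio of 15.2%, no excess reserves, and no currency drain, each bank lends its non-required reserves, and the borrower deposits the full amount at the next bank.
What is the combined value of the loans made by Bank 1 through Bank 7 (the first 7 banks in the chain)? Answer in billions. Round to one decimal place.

Bank i lends (1 − rr)^i of the original deposit: Bank 1 lends 4.6·0.8480 = 3.9008, Bank 2 lends 4.6·0.8480² ≈ 3.3079, and so on.
Summing a geometric series: total = 4.6·[0.8480·(1 − 0.8480^7) / (1 − 0.8480)] ≈ 17.5707 billion.

C$17.6 billion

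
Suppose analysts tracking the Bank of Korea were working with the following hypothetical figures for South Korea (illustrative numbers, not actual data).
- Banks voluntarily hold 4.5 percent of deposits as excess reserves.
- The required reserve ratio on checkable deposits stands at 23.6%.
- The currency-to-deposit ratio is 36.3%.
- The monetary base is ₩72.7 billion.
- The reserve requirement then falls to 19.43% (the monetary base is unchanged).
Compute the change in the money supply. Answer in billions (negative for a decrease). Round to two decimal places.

Initially m₁ = (1 + 0.363) / (0.236 + 0.045 + 0.363) ≈ 2.11646, so M₁ = 2.11646 × 72.7 ≈ 153.8666 billion.
After the change m₂ = (1 + 0.363) / (0.1943 + 0.045 + 0.363) ≈ 2.26299, so M₂ = 2.26299 × 72.7 ≈ 164.5194 billion.
ΔM = M₂ − M₁ = 164.5194 − 153.8666 = 10.6528 billion.

₩10.65 billion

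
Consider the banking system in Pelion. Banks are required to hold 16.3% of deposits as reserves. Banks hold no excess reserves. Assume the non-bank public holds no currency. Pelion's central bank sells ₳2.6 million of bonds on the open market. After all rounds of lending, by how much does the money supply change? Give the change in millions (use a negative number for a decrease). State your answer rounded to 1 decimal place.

The simple money multiplier is m = 1/rr = 1/0.163 ≈ 6.1350.
An open-market sale reduces the monetary base by 2.6 million, so ΔM = m × ΔMB = 6.1350 × (−2.6) = -15.951 million.

-16.0 million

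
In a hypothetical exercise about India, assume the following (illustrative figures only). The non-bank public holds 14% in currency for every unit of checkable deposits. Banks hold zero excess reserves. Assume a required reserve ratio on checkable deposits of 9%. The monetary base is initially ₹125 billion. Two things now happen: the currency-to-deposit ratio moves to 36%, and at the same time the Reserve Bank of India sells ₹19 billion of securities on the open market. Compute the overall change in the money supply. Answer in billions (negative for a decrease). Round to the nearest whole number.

Before: m₁ = (1 + 0.14) / (0.09 + 0.14) ≈ 4.9565, MB₁ = 125, so M₁ = 4.9565 × 125 = 619.5625 billion.
After: m₂ = (1 + 0.36) / (0.09 + 0.36) ≈ 3.0222, MB₂ = 125 − 19 = 106, so M₂ = 3.0222 × 106 = 320.3532 billion.
ΔM = M₂ − M₁ = 320.3532 − 619.5625 = -299.2093 billion.

-299 billion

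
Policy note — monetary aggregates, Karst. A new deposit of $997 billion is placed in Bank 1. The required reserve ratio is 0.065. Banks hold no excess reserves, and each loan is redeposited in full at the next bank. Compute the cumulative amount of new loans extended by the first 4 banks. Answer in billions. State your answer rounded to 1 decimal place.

$3380.7 billion

Bank i lends (1 − rr)^i of the original deposit: Bank 1 lends 997·0.9350 = 932.1950, Bank 2 lends 997·0.9350² ≈ 871.6023, and so on.
Summing a geometric series: total = 997·[0.9350·(1 − 0.9350^4) / (1 − 0.9350)] ≈ 3380.7220 billion.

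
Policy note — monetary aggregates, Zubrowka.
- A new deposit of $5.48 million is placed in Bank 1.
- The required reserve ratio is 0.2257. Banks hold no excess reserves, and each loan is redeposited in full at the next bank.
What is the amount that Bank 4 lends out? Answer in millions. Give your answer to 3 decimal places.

Each bank lends a fraction (1 − rr) = 0.7743 of the deposit it receives, so Bank 4 receives 5.48·0.7743^3 and lends 5.48·0.7743^4 ≈ 1.9698 million.

$1.970 million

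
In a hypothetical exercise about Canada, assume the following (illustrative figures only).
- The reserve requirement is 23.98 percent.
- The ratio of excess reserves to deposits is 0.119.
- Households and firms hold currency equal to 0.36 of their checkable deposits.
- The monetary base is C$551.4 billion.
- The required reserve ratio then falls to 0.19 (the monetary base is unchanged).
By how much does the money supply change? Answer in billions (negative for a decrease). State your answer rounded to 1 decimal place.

Initially m₁ = (1 + 0.36) / (0.2398 + 0.119 + 0.36) ≈ 1.89204, so M₁ = 1.89204 × 551.4 ≈ 1043.2709 billion.
After the change m₂ = (1 + 0.36) / (0.19 + 0.119 + 0.36) ≈ 2.03288, so M₂ = 2.03288 × 551.4 ≈ 1120.93 billion.
ΔM = M₂ − M₁ = 1120.93 − 1043.2709 = 77.6591 billion.

C$77.7 billion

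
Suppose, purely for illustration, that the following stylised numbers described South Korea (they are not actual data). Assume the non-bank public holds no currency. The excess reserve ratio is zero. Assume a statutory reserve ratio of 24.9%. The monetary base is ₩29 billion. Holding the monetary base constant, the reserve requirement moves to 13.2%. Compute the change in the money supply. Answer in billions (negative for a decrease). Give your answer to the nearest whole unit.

₩103 billion

Initially m₁ = 1 / (0.249) ≈ 4.0161, so M₁ = 4.0161 × 29 = 116.4669 billion.
After the change m₂ = 1 / (0.132) ≈ 7.5758, so M₂ = 7.5758 × 29 = 219.6982 billion.
ΔM = M₂ − M₁ = 219.6982 − 116.4669 = 103.2313 billion.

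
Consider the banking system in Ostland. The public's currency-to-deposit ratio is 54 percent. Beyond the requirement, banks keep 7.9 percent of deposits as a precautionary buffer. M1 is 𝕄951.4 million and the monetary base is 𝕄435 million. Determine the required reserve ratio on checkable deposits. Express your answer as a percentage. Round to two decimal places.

Using m = M/MB = 951.4/435 ≈ 2.187126. Since m = (1 + c)/(c + rr + e), the denominator satisfies c + rr + e = (1 + c)/m = (1 + 0.54) / 2.187126 ≈ 0.704120.
With c = 0.54 and e = 0.079, the required reserve ratio on checkable deposits is 0.704120 − 0.54 − 0.079 = 0.08512.

8.51%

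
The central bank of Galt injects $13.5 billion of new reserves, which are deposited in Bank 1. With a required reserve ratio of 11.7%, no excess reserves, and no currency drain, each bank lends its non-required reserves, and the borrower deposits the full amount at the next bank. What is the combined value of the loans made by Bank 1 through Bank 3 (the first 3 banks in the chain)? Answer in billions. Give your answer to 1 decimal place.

$31.7 billion

Bank i lends (1 − rr)^i of the original deposit: Bank 1 lends 13.5·0.8830 = 11.9205, Bank 2 lends 13.5·0.8830² ≈ 10.5258, and so on.
Summing a geometric series: total = 13.5·[0.8830·(1 − 0.8830^3) / (1 − 0.8830)] ≈ 31.7406 billion.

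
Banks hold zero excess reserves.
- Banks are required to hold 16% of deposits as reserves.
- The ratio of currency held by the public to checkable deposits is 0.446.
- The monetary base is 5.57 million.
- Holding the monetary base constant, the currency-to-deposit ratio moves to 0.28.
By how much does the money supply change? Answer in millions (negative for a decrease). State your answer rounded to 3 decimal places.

2.913 million

Initially m₁ = (1 + 0.446) / (0.16 + 0.446) ≈ 2.38614, so M₁ = 2.38614 × 5.57 ≈ 13.2908 million.
After the change m₂ = (1 + 0.28) / (0.16 + 0.28) ≈ 2.90909, so M₂ = 2.90909 × 5.57 ≈ 16.2036 million.
ΔM = M₂ − M₁ = 16.2036 − 13.2908 = 2.9128 million.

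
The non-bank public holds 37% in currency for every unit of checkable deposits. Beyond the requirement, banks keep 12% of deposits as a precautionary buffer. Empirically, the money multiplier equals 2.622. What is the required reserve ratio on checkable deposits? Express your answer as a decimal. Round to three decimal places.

Using m = 2.622. Since m = (1 + c)/(c + rr + e), the denominator satisfies c + rr + e = (1 + c)/m = (1 + 0.37) / 2.622 ≈ 0.522502.
With c = 0.37 and e = 0.12, the required reserve ratio on checkable deposits is 0.522502 − 0.37 − 0.12 = 0.032502.

0.033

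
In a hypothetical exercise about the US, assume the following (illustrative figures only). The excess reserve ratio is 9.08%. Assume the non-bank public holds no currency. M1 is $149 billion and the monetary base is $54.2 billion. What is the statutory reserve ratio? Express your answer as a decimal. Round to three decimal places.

0.273

Using m = M/MB = 149/54.2 ≈ 2.749077. Since m = (1 + c)/(c + rr + e), the denominator satisfies c + rr + e = (1 + c)/m = (1 + 0) / 2.749077 ≈ 0.363758.
With c = 0 and e = 0.0908, the statutory reserve ratio is 0.363758 − 0 − 0.0908 = 0.272958.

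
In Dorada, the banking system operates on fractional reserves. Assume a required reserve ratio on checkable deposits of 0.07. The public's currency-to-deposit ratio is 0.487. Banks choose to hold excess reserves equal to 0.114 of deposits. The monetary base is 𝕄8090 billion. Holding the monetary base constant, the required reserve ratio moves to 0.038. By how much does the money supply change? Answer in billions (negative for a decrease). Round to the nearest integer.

Initially m₁ = (1 + 0.487) / (0.07 + 0.114 + 0.487) ≈ 2.21610, so M₁ = 2.21610 × 8090 = 17928.249 billion.
After the change m₂ = (1 + 0.487) / (0.038 + 0.114 + 0.487) ≈ 2.32707, so M₂ = 2.32707 × 8090 = 18825.9963 billion.
ΔM = M₂ − M₁ = 18825.9963 − 17928.249 = 897.7473 billion.

𝕄898 billion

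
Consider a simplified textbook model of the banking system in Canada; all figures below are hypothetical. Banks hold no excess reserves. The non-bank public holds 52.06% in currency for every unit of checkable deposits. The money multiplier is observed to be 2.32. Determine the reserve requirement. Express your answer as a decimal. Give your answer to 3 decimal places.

Using m = 2.32. Since m = (1 + c)/(c + rr + e), the denominator satisfies c + rr + e = (1 + c)/m = (1 + 0.5206) / 2.32 ≈ 0.655431.
With c = 0.5206 and e = 0, the reserve requirement is 0.655431 − 0.5206 − 0 = 0.134831.

0.135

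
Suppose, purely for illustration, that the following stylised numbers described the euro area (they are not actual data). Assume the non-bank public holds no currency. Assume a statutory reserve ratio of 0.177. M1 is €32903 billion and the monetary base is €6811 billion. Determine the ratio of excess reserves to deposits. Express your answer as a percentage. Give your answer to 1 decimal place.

3.0%

Using m = M/MB = 32903/6811 ≈ 4.830862. Since m = (1 + c)/(c + rr + e), the denominator satisfies c + rr + e = (1 + c)/m = (1 + 0) / 4.830862 ≈ 0.207002.
With c = 0 and rr = 0.177, the ratio of excess reserves to deposits is 0.207002 − 0 − 0.177 = 0.030002.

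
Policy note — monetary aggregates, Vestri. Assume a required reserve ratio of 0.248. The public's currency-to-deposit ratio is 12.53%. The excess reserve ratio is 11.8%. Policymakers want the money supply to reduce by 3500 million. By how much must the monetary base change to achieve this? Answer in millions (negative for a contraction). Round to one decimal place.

The money multiplier is m = (1 + c) / (rr + e + c) = (1 + 0.1253) / (0.248 + 0.118 + 0.1253) ≈ 2.290454.
ΔMB = ΔM / m = (−3500) / 2.290454 ≈ -1528.0813 million.

-1528.1 million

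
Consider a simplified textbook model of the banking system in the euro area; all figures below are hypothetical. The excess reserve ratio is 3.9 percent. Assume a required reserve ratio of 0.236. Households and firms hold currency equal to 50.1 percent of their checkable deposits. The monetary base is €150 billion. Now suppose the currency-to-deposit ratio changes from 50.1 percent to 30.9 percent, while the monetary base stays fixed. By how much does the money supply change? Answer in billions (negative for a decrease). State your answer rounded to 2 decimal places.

Initially m₁ = (1 + 0.501) / (0.236 + 0.039 + 0.501) ≈ 1.934278, so M₁ = 1.934278 × 150 = 290.1417 billion.
After the change m₂ = (1 + 0.309) / (0.236 + 0.039 + 0.309) ≈ 2.241438, so M₂ = 2.241438 × 150 = 336.2157 billion.
ΔM = M₂ − M₁ = 336.2157 − 290.1417 = 46.074 billion.

€46.07 billion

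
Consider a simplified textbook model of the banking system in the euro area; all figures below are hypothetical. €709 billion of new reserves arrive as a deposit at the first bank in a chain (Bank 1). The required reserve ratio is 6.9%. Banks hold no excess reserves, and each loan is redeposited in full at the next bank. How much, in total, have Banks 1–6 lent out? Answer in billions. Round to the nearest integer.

€3337 billion

Bank i lends (1 − rr)^i of the original deposit: Bank 1 lends 709·0.9310 = 660.0790, Bank 2 lends 709·0.9310² ≈ 614.5335, and so on.
Summing a geometric series: total = 709·[0.9310·(1 − 0.9310^6) / (1 − 0.9310)] ≈ 3336.9811 billion.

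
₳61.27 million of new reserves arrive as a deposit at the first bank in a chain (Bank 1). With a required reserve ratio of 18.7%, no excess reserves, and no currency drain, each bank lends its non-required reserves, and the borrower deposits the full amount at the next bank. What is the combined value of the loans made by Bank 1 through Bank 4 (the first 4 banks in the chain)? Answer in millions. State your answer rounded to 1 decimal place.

₳150.0 million

Bank i lends (1 − rr)^i of the original deposit: Bank 1 lends 61.27·0.8130 ≈ 49.8125, Bank 2 lends 61.27·0.8130² ≈ 40.4976, and so on.
Summing a geometric series: total = 61.27·[0.8130·(1 − 0.8130^4) / (1 − 0.8130)] ≈ 150.0022 million.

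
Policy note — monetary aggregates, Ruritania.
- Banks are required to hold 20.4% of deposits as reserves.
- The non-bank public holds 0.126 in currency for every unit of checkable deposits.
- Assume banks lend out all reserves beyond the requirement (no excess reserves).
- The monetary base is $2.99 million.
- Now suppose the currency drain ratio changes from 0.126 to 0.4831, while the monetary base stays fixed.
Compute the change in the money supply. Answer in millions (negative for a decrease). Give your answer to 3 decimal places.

Initially m₁ = (1 + 0.126) / (0.204 + 0.126) ≈ 3.41212, so M₁ = 3.41212 × 2.99 ≈ 10.2022 million.
After the change m₂ = (1 + 0.4831) / (0.204 + 0.4831) ≈ 2.15849, so M₂ = 2.15849 × 2.99 ≈ 6.4539 million.
ΔM = M₂ − M₁ = 6.4539 − 10.2022 = -3.7483 million.

-3.748 million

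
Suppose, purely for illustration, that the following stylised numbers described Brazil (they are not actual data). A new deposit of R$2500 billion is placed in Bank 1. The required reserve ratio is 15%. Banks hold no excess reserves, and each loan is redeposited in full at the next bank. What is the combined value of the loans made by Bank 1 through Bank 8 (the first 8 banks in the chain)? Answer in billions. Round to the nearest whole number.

R$10306 billion

Bank i lends (1 − rr)^i of the original deposit: Bank 1 lends 2500·0.8500 = 2125.0000, Bank 2 lends 2500·0.8500² = 1806.2500, and so on.
Summing a geometric series: total = 2500·[0.8500·(1 − 0.8500^8) / (1 − 0.8500)] ≈ 10306.3842 billion.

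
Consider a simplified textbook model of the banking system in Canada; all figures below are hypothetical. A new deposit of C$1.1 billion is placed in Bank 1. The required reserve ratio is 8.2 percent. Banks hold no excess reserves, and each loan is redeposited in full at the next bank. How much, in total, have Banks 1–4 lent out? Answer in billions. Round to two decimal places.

C$3.57 billion

Bank i lends (1 − rr)^i of the original deposit: Bank 1 lends 1.1·0.9180 = 1.0098, Bank 2 lends 1.1·0.9180² ≈ 0.9270, and so on.
Summing a geometric series: total = 1.1·[0.9180·(1 − 0.9180^4) / (1 − 0.9180)] ≈ 3.5690 billion.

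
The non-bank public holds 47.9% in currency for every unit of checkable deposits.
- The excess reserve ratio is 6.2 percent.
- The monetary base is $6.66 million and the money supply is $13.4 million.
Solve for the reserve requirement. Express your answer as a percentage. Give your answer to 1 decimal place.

Using m = M/MB = 13.4/6.66 ≈ 2.012012. Since m = (1 + c)/(c + rr + e), the denominator satisfies c + rr + e = (1 + c)/m = (1 + 0.479) / 2.012012 ≈ 0.735085.
With c = 0.479 and e = 0.062, the reserve requirement is 0.735085 − 0.479 − 0.062 = 0.194085.

19.4%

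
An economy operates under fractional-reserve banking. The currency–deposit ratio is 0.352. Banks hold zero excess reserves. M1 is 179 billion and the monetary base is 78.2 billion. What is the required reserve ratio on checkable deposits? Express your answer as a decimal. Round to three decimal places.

0.239

Using m = M/MB = 179/78.2 ≈ 2.289003. Since m = (1 + c)/(c + rr + e), the denominator satisfies c + rr + e = (1 + c)/m = (1 + 0.352) / 2.289003 ≈ 0.590650.
With c = 0.352 and e = 0, the required reserve ratio on checkable deposits is 0.590650 − 0.352 − 0 = 0.23865.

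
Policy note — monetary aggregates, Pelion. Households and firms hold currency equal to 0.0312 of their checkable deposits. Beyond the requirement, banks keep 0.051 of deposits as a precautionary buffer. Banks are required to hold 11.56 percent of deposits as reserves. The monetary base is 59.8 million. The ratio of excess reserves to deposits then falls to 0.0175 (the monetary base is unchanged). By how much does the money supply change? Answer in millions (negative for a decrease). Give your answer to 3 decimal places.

63.566 million

Initially m₁ = (1 + 0.0312) / (0.1156 + 0.051 + 0.0312) ≈ 5.213347, so M₁ = 5.213347 × 59.8 ≈ 311.7582 million.
After the change m₂ = (1 + 0.0312) / (0.1156 + 0.0175 + 0.0312) ≈ 6.276324, so M₂ = 6.276324 × 59.8 ≈ 375.3242 million.
ΔM = M₂ − M₁ = 375.3242 − 311.7582 = 63.566 million.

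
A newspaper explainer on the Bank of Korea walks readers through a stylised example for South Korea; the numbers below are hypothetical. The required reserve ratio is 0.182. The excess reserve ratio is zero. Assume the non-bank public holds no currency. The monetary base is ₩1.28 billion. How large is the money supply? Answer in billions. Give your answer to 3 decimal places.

With no currency drain or excess reserves, the money multiplier is m = 1/rr = 1/0.182 ≈ 5.49451.
Money supply M = m × MB = 5.49451 × 1.28 ≈ 7.033 billion.

₩7.033 billion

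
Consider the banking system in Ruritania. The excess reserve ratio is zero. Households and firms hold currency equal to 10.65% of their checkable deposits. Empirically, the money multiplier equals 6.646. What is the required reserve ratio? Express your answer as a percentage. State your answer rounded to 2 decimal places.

6.00%

Using m = 6.646. Since m = (1 + c)/(c + rr + e), the denominator satisfies c + rr + e = (1 + c)/m = (1 + 0.1065) / 6.646 ≈ 0.166491.
With c = 0.1065 and e = 0, the required reserve ratio is 0.166491 − 0.1065 − 0 = 0.059991.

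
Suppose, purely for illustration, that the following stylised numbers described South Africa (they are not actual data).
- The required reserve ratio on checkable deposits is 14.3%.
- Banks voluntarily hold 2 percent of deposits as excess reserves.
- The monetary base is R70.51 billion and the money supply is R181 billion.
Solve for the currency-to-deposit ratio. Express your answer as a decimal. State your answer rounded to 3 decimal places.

Using m = M/MB = 181/70.51 ≈ 2.567012. From m = (1 + c)/(c + rr + e), rearranging gives 1 + c = m·(c + rr + e), so c·(1 − m) = m·(rr + e) − 1.
Hence c = [m·(rr + e) − 1]/(1 − m) = [2.567012 × (0.143 + 0.02) − 1] / (1 − 2.567012) ≈ 0.371138.

0.371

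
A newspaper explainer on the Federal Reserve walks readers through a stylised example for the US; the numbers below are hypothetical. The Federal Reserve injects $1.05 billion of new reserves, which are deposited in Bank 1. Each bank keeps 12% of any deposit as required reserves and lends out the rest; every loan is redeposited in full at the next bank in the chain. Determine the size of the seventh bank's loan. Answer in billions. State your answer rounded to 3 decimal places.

Each bank lends a fraction (1 − rr) = 0.8800 of the deposit it receives, so Bank 7 receives 1.05·0.8800^6 and lends 1.05·0.8800^7 ≈ 0.4291 billion.

$0.429 billion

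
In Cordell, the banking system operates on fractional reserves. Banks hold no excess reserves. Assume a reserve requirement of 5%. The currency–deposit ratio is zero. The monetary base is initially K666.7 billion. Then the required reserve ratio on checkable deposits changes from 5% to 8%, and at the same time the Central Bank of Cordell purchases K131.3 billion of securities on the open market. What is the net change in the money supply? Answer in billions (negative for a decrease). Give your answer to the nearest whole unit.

-3359 billion

Before: m₁ = 1 / (0.05) = 20, MB₁ = 666.7, so M₁ = 20 × 666.7 = 13334 billion.
After: m₂ = 1 / (0.08) = 12.5, MB₂ = 666.7 + 131.3 = 798, so M₂ = 12.5 × 798 = 9975 billion.
ΔM = M₂ − M₁ = 9975 − 13334 = -3359 billion.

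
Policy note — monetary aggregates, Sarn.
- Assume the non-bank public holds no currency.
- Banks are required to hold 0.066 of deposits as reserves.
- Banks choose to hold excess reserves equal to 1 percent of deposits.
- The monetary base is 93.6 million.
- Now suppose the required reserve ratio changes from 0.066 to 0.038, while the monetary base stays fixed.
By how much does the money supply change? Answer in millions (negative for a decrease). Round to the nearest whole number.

Initially m₁ = 1 / (0.066 + 0.01) ≈ 13.1579, so M₁ = 13.1579 × 93.6 ≈ 1231.5794 million.
After the change m₂ = 1 / (0.038 + 0.01) ≈ 20.8333, so M₂ = 20.8333 × 93.6 ≈ 1949.9969 million.
ΔM = M₂ − M₁ = 1949.9969 − 1231.5794 = 718.4175 million.

718 million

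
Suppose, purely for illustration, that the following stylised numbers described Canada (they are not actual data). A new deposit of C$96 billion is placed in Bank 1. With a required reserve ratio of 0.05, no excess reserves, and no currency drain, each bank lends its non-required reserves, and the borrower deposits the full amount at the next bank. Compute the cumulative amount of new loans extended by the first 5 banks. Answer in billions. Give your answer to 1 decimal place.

Bank i lends (1 − rr)^i of the original deposit: Bank 1 lends 96·0.9500 = 91.2000, Bank 2 lends 96·0.9500² = 86.6400, and so on.
Summing a geometric series: total = 96·[0.9500·(1 − 0.9500^5) / (1 − 0.9500)] ≈ 412.6236 billion.

C$412.6 billion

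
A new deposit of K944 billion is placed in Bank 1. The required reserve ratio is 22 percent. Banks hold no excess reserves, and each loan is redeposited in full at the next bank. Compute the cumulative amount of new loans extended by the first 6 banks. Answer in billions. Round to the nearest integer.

Bank i lends (1 − rr)^i of the original deposit: Bank 1 lends 944·0.7800 = 736.3200, Bank 2 lends 944·0.7800² = 574.3296, and so on.
Summing a geometric series: total = 944·[0.7800·(1 − 0.7800^6) / (1 − 0.7800)] ≈ 2593.1865 billion.

K2593 billion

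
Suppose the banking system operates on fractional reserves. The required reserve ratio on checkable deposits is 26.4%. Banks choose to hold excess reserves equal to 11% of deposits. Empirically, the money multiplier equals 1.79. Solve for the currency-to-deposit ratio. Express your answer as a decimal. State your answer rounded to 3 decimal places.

Using m = 1.79. From m = (1 + c)/(c + rr + e), rearranging gives 1 + c = m·(c + rr + e), so c·(1 − m) = m·(rr + e) − 1.
Hence c = [m·(rr + e) − 1]/(1 − m) = [1.79 × (0.264 + 0.11) − 1] / (1 − 1.79) ≈ 0.418405.

0.418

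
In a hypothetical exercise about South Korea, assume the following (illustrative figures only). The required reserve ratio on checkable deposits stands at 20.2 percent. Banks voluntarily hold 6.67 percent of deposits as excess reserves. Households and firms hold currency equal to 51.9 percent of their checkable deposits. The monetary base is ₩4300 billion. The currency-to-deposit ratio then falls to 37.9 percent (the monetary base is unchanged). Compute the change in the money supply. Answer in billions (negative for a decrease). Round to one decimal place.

Initially m₁ = (1 + 0.519) / (0.202 + 0.0667 + 0.519) ≈ 1.928399, so M₁ = 1.928399 × 4300 = 8292.1157 billion.
After the change m₂ = (1 + 0.379) / (0.202 + 0.0667 + 0.379) ≈ 2.129072, so M₂ = 2.129072 × 4300 = 9155.0096 billion.
ΔM = M₂ − M₁ = 9155.0096 − 8292.1157 = 862.8939 billion.

₩862.9 billion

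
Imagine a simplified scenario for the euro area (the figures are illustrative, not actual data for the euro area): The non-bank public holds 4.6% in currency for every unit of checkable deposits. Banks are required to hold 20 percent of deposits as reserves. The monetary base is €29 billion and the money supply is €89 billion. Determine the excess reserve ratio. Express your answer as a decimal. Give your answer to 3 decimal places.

0.095

Using m = M/MB = 89/29 ≈ 3.068966. Since m = (1 + c)/(c + rr + e), the denominator satisfies c + rr + e = (1 + c)/m = (1 + 0.046) / 3.068966 ≈ 0.340831.
With c = 0.046 and rr = 0.2, the excess reserve ratio is 0.340831 − 0.046 − 0.2 = 0.094831.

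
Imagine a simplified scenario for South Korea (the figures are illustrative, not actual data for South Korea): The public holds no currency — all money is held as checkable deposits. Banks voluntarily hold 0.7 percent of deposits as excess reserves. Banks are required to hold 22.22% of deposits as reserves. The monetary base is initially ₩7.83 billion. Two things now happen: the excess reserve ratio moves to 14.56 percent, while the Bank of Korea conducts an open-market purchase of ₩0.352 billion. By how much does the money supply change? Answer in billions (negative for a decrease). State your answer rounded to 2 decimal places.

Before: m₁ = 1 / (0.2222 + 0.007) ≈ 4.3630, MB₁ = 7.83, so M₁ = 4.3630 × 7.83 ≈ 34.1623 billion.
After: m₂ = 1 / (0.2222 + 0.1456) ≈ 2.7189, MB₂ = 7.83 + 0.352 = 8.182, so M₂ = 2.7189 × 8.182 ≈ 22.246 billion.
ΔM = M₂ − M₁ = 22.246 − 34.1623 = -11.9163 billion.

-11.92 billion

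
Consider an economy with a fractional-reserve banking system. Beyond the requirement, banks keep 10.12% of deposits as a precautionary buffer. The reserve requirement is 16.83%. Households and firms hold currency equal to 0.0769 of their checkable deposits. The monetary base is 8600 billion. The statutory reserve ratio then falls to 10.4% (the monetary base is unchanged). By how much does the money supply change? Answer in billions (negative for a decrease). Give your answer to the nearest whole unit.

6094 billion

Initially m₁ = (1 + 0.0769) / (0.1683 + 0.1012 + 0.0769) ≈ 3.10883, so M₁ = 3.10883 × 8600 = 26735.938 billion.
After the change m₂ = (1 + 0.0769) / (0.104 + 0.1012 + 0.0769) ≈ 3.81744, so M₂ = 3.81744 × 8600 = 32829.984 billion.
ΔM = M₂ − M₁ = 32829.984 − 26735.938 = 6094.046 billion.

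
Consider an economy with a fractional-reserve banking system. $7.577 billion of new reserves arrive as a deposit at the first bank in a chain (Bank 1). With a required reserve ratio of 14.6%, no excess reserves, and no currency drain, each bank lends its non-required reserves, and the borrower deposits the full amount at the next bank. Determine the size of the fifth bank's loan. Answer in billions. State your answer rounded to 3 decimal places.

Each bank lends a fraction (1 − rr) = 0.8540 of the deposit it receives, so Bank 5 receives 7.577·0.8540^4 and lends 7.577·0.8540^5 ≈ 3.4418 billion.

$3.442 billion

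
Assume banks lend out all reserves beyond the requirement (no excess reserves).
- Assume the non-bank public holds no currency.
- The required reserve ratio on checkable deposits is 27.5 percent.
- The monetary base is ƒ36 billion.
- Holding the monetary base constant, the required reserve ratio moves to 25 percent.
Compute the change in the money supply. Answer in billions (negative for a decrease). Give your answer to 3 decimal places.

ƒ13.091 billion

Initially m₁ = 1 / (0.275) ≈ 3.636364, so M₁ = 3.636364 × 36 ≈ 130.9091 billion.
After the change m₂ = 1 / (0.25) = 4, so M₂ = 4 × 36 = 144 billion.
ΔM = M₂ − M₁ = 144 − 130.9091 = 13.0909 billion.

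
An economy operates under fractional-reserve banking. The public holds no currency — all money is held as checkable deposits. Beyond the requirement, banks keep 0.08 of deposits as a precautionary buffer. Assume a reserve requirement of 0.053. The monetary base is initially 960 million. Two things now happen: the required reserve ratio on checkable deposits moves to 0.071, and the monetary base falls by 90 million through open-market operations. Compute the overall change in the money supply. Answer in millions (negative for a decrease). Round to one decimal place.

-1456.5 million

Before: m₁ = 1 / (0.053 + 0.08) ≈ 7.51880, MB₁ = 960, so M₁ = 7.51880 × 960 = 7218.048 million.
After: m₂ = 1 / (0.071 + 0.08) ≈ 6.62252, MB₂ = 960 − 90 = 870, so M₂ = 6.62252 × 870 = 5761.5924 million.
ΔM = M₂ − M₁ = 5761.5924 − 7218.048 = -1456.4556 million.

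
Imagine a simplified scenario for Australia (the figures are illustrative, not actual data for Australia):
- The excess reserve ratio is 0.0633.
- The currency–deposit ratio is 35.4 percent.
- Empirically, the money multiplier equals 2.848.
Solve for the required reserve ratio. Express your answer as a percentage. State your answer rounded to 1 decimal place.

Using m = 2.848. Since m = (1 + c)/(c + rr + e), the denominator satisfies c + rr + e = (1 + c)/m = (1 + 0.354) / 2.848 ≈ 0.475421.
With c = 0.354 and e = 0.0633, the required reserve ratio is 0.475421 − 0.354 − 0.0633 = 0.058121.

5.8%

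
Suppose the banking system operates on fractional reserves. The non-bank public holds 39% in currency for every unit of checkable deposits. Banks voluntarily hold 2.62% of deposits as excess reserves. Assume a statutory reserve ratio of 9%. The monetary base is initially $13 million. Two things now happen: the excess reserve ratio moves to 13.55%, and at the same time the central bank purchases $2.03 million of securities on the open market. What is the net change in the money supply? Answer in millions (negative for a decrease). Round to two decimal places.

-1.75 million

Before: m₁ = (1 + 0.39) / (0.09 + 0.0262 + 0.39) ≈ 2.74595, MB₁ = 13, so M₁ = 2.74595 × 13 ≈ 35.6974 million.
After: m₂ = (1 + 0.39) / (0.09 + 0.1355 + 0.39) ≈ 2.25833, MB₂ = 13 + 2.03 = 15.03, so M₂ = 2.25833 × 15.03 ≈ 33.9427 million.
ΔM = M₂ − M₁ = 33.9427 − 35.6974 = -1.7547 million.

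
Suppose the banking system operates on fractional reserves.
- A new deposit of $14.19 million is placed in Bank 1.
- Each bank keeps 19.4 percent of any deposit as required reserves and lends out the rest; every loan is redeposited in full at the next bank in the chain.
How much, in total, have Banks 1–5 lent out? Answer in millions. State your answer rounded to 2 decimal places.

Bank i lends (1 − rr)^i of the original deposit: Bank 1 lends 14.19·0.8060 ≈ 11.4371, Bank 2 lends 14.19·0.8060² ≈ 9.2183, and so on.
Summing a geometric series: total = 14.19·[0.8060·(1 − 0.8060^5) / (1 − 0.8060)] ≈ 38.9008 million.

$38.90 million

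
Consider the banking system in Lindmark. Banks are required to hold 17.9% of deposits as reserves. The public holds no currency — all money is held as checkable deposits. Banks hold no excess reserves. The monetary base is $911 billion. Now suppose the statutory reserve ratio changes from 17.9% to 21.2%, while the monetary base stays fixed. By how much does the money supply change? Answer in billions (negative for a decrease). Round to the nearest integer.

-792 billion

Initially m₁ = 1 / (0.179) ≈ 5.5866, so M₁ = 5.5866 × 911 = 5089.3926 billion.
After the change m₂ = 1 / (0.212) ≈ 4.7170, so M₂ = 4.7170 × 911 = 4297.187 billion.
ΔM = M₂ − M₁ = 4297.187 − 5089.3926 = -792.2056 billion.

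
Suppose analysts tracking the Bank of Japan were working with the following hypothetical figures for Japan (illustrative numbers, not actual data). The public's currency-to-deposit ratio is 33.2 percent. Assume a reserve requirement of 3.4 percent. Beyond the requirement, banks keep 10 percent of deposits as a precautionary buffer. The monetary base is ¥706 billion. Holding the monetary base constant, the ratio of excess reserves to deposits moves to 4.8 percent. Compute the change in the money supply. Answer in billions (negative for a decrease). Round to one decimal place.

Initially m₁ = (1 + 0.332) / (0.034 + 0.1 + 0.332) ≈ 2.85837, so M₁ = 2.85837 × 706 ≈ 2018.0092 billion.
After the change m₂ = (1 + 0.332) / (0.034 + 0.048 + 0.332) ≈ 3.21739, so M₂ = 3.21739 × 706 ≈ 2271.4773 billion.
ΔM = M₂ − M₁ = 2271.4773 − 2018.0092 = 253.4681 billion.

¥253.5 billion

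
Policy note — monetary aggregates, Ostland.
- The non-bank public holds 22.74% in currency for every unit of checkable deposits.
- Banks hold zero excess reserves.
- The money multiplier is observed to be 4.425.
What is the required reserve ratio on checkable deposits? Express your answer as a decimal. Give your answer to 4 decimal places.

0.0500

Using m = 4.425. Since m = (1 + c)/(c + rr + e), the denominator satisfies c + rr + e = (1 + c)/m = (1 + 0.2274) / 4.425 ≈ 0.277379.
With c = 0.2274 and e = 0, the required reserve ratio on checkable deposits is 0.277379 − 0.2274 − 0 = 0.049979.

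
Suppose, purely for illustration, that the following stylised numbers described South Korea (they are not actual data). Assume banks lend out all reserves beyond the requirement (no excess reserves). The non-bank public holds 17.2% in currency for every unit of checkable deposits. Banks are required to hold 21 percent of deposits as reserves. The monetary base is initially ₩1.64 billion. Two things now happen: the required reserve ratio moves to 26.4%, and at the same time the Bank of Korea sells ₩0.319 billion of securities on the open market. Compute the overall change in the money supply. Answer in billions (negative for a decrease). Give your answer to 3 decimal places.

Before: m₁ = (1 + 0.172) / (0.21 + 0.172) ≈ 3.06806, MB₁ = 1.64, so M₁ = 3.06806 × 1.64 ≈ 5.0316 billion.
After: m₂ = (1 + 0.172) / (0.264 + 0.172) ≈ 2.68807, MB₂ = 1.64 − 0.319 = 1.321, so M₂ = 2.68807 × 1.321 ≈ 3.5509 billion.
ΔM = M₂ − M₁ = 3.5509 − 5.0316 = -1.4807 billion.

-1.481 billion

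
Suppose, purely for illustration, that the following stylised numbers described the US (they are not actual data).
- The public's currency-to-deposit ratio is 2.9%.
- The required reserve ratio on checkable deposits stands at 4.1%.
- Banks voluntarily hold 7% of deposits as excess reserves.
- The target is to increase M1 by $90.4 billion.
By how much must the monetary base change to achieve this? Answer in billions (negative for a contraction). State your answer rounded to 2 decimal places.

$12.30 billion

The money multiplier is m = (1 + c) / (rr + e + c) = (1 + 0.029) / (0.041 + 0.07 + 0.029) = 7.35.
ΔMB = ΔM / m = (+90.4) / 7.35 ≈ 12.2993 billion.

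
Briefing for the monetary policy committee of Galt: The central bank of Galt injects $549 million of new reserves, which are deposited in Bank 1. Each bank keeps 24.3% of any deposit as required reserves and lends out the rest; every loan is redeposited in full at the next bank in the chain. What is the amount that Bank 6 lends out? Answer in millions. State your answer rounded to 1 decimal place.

Each bank lends a fraction (1 − rr) = 0.7570 of the deposit it receives, so Bank 6 receives 549·0.7570^5 and lends 549·0.7570^6 ≈ 103.3113 million.

$103.3 million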